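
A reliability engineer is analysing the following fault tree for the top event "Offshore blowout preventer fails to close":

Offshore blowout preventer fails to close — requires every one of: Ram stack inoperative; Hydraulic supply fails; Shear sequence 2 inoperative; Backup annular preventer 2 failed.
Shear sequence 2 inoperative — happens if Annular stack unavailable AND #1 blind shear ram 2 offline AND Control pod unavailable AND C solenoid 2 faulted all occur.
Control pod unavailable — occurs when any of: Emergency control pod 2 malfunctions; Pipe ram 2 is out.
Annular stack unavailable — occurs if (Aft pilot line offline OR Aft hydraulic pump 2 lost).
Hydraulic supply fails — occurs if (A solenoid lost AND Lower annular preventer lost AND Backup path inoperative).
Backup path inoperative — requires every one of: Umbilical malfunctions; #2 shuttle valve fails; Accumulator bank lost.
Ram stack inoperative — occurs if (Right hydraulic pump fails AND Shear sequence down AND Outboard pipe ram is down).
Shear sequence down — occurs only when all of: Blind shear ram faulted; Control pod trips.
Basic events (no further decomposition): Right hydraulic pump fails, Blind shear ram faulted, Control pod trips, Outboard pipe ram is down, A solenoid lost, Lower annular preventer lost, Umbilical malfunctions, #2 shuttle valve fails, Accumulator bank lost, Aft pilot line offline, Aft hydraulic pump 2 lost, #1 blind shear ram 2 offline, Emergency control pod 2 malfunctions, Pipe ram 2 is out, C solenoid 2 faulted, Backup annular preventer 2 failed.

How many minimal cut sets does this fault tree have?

Shear sequence down [AND]: one cut set from each child combined → 1 × 1 = 1 cut set(s).
Ram stack inoperative [AND]: one cut set from each child combined → 1 × 1 × 1 = 1 cut set(s).
Backup path inoperative [AND]: one cut set from each child combined → 1 × 1 × 1 = 1 cut set(s).
Hydraulic supply fails [AND]: one cut set from each child combined → 1 × 1 × 1 = 1 cut set(s).
Annular stack unavailable [OR]: union of children's cut sets → 2 cut set(s).
Control pod unavailable [OR]: union of children's cut sets → 2 cut set(s).
Shear sequence 2 inoperative [AND]: one cut set from each child combined → 2 × 1 × 2 × 1 = 4 cut set(s).
Offshore blowout preventer fails to close [AND]: one cut set from each child combined → 1 × 1 × 4 × 1 = 4 cut set(s).
Minimal cut sets: {#1 blind shear ram 2 offline, #2 shuttle valve fails, A solenoid lost, Accumulator bank lost, Aft pilot line offline, Backup annular preventer 2 failed, Blind shear ram faulted, C solenoid 2 faulted, Control pod trips, Emergency control pod 2 malfunctions, Lower annular preventer lost, Outboard pipe ram is down, Right hydraulic pump fails, Umbilical malfunctions}; {#1 blind shear ram 2 offline, #2 shuttle valve fails, A solenoid lost, Accumulator bank lost, Aft pilot line offline, Backup annular preventer 2 failed, Blind shear ram faulted, C solenoid 2 faulted, Control pod trips, Lower annular preventer lost, Outboard pipe ram is down, Pipe ram 2 is out, Right hydraulic pump fails, Umbilical malfunctions}; {#1 blind shear ram 2 offline, #2 shuttle valve fails, A solenoid lost, Accumulator bank lost, Aft hydraulic pump 2 lost, Backup annular preventer 2 failed, Blind shear ram faulted, C solenoid 2 faulted, Control pod trips, Emergency control pod 2 malfunctions, Lower annular preventer lost, Outboard pipe ram is down, Right hydraulic pump fails, Umbilical malfunctions}; {#1 blind shear ram 2 offline, #2 shuttle valve fails, A solenoid lost, Accumulator bank lost, Aft hydraulic pump 2 lost, Backup annular preventer 2 failed, Blind shear ram faulted, C solenoid 2 faulted, Control pod trips, Lower annular preventer lost, Outboard pipe ram is down, Pipe ram 2 is out, Right hydraulic pump fails, Umbilical malfunctions}.

4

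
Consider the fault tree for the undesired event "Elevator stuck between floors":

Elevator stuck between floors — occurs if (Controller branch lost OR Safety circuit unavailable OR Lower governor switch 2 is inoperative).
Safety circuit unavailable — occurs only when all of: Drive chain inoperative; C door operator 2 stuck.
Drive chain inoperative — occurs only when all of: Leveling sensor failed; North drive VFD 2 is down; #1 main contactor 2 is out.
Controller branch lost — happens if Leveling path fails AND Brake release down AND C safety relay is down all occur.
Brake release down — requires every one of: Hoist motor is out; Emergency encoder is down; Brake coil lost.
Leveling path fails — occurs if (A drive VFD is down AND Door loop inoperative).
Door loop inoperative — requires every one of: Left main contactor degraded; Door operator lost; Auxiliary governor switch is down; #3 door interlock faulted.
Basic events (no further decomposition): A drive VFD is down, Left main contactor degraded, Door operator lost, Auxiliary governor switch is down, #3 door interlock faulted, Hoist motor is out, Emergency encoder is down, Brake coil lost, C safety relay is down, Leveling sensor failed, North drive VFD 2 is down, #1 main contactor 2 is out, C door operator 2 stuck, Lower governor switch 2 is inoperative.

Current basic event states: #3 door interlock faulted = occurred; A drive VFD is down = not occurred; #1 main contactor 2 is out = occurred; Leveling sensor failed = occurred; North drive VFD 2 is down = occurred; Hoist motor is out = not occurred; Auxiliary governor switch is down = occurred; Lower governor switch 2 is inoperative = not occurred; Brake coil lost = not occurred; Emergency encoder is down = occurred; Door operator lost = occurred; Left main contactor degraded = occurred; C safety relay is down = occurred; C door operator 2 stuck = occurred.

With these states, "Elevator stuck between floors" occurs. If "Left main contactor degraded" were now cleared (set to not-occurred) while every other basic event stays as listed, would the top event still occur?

Counterfactual: set "Left main contactor degraded" to not occurred.
Door loop inoperative [AND]: Left main contactor degraded=not, Door operator lost=occurs, Auxiliary governor switch is down=occurs, #3 door interlock faulted=occurs → not all inputs occur → does not occur.
Leveling path fails [AND]: A drive VFD is down=not, Door loop inoperative=not → not all inputs occur → does not occur.
Brake release down [AND]: Hoist motor is out=not, Emergency encoder is down=occurs, Brake coil lost=not → not all inputs occur → does not occur.
Controller branch lost [AND]: Leveling path fails=not, Brake release down=not, C safety relay is down=occurs → not all inputs occur → does not occur.
Drive chain inoperative [AND]: Leveling sensor failed=occurs, North drive VFD 2 is down=occurs, #1 main contactor 2 is out=occurs → all inputs occur → occurs.
Safety circuit unavailable [AND]: Drive chain inoperative=occurs, C door operator 2 stuck=occurs → all inputs occur → occurs.
Elevator stuck between floors [OR]: Controller branch lost=not, Safety circuit unavailable=occurs, Lower governor switch 2 is inoperative=not → at least one input occurs → occurs.

Yes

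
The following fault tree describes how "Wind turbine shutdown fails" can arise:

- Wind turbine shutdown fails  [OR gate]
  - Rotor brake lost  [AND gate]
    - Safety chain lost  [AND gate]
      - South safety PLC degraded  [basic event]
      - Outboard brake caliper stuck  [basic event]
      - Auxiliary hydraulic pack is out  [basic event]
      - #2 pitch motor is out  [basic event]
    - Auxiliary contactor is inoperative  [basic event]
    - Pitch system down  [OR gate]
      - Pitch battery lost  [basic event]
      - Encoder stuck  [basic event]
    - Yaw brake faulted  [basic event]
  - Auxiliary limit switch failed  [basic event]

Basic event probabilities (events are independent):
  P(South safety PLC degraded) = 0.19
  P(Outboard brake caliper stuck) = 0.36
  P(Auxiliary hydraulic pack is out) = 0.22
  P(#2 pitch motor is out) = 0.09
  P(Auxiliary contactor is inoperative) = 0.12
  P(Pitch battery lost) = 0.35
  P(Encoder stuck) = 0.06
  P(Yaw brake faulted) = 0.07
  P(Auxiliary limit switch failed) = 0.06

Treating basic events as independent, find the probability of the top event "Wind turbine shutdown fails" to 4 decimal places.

P(Safety chain lost) [AND] = 0.19 × 0.36 × 0.22 × 0.09 = 0.001354
P(Pitch system down) [OR] = 1 − (1−0.35) × (1−0.06) = 0.389000
P(Rotor brake lost) [AND] = 0.001354 × 0.12 × 0.389000 × 0.07 = 0.000004
P(Wind turbine shutdown fails) [OR] = 1 − (1−0.000004) × (1−0.06) = 0.060004
Rounded to 4 decimal places: P(Wind turbine shutdown fails) ≈ 0.0600.

0.0600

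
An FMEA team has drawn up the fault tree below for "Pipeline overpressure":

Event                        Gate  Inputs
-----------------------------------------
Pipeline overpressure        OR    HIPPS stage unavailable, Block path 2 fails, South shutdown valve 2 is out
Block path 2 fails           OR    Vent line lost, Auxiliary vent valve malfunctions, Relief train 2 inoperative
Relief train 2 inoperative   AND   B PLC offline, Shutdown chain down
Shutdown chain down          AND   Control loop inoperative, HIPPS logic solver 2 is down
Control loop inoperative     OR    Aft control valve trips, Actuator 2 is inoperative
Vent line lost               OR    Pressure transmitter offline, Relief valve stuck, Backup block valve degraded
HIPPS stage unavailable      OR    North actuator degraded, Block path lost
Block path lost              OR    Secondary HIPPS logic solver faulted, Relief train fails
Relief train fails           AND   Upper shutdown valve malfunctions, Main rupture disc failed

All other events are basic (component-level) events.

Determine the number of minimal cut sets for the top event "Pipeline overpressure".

Relief train fails [AND]: one cut set from each child combined → 1 × 1 = 1 cut set(s).
Block path lost [OR]: union of children's cut sets → 2 cut set(s).
HIPPS stage unavailable [OR]: union of children's cut sets → 3 cut set(s).
Vent line lost [OR]: union of children's cut sets → 3 cut set(s).
Control loop inoperative [OR]: union of children's cut sets → 2 cut set(s).
Shutdown chain down [AND]: one cut set from each child combined → 2 × 1 = 2 cut set(s).
Relief train 2 inoperative [AND]: one cut set from each child combined → 1 × 2 = 2 cut set(s).
Block path 2 fails [OR]: union of children's cut sets → 6 cut set(s).
Pipeline overpressure [OR]: union of children's cut sets → 10 cut set(s).
Minimal cut sets: {North actuator degraded}; {Secondary HIPPS logic solver faulted}; {Main rupture disc failed, Upper shutdown valve malfunctions}; {Pressure transmitter offline}; {Relief valve stuck}; {Backup block valve degraded}; {Auxiliary vent valve malfunctions}; {Aft control valve trips, B PLC offline, HIPPS logic solver 2 is down}; {Actuator 2 is inoperative, B PLC offline, HIPPS logic solver 2 is down}; {South shutdown valve 2 is out}.

10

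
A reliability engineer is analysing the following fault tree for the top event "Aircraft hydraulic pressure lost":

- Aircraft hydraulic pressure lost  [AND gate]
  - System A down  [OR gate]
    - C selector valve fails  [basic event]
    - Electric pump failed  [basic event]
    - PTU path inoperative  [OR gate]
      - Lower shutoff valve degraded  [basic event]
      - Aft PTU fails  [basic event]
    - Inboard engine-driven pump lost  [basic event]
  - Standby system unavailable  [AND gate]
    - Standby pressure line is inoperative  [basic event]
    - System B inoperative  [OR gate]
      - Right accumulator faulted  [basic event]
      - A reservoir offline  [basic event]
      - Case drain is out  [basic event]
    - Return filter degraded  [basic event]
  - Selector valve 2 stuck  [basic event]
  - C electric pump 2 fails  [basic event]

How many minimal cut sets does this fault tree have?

PTU path inoperative [OR]: union of children's cut sets → 2 cut set(s).
System A down [OR]: union of children's cut sets → 5 cut set(s).
System B inoperative [OR]: union of children's cut sets → 3 cut set(s).
Standby system unavailable [AND]: one cut set from each child combined → 1 × 3 × 1 = 3 cut set(s).
Aircraft hydraulic pressure lost [AND]: one cut set from each child combined → 5 × 3 × 1 × 1 = 15 cut set(s).

15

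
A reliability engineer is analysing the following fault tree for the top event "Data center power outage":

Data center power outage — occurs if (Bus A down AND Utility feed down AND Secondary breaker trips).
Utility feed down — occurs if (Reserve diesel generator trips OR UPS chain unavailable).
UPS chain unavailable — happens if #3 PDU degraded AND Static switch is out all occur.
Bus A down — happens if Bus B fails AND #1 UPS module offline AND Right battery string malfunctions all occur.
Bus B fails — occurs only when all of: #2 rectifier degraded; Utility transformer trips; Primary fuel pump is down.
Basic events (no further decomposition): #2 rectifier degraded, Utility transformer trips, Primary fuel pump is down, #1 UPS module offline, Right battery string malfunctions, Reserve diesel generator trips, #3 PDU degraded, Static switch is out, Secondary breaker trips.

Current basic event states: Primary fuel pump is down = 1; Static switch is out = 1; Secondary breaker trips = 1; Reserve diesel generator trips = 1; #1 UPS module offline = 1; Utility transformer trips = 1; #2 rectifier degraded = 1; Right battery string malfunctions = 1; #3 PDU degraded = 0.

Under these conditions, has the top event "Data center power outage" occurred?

Bus B fails [AND]: #2 rectifier degraded=occurs, Utility transformer trips=occurs, Primary fuel pump is down=occurs → all inputs occur → occurs.
Bus A down [AND]: Bus B fails=occurs, #1 UPS module offline=occurs, Right battery string malfunctions=occurs → all inputs occur → occurs.
UPS chain unavailable [AND]: #3 PDU degraded=not, Static switch is out=occurs → not all inputs occur → does not occur.
Utility feed down [OR]: Reserve diesel generator trips=occurs, UPS chain unavailable=not → at least one input occurs → occurs.
Data center power outage [AND]: Bus A down=occurs, Utility feed down=occurs, Secondary breaker trips=occurs → all inputs occur → occurs.

Yes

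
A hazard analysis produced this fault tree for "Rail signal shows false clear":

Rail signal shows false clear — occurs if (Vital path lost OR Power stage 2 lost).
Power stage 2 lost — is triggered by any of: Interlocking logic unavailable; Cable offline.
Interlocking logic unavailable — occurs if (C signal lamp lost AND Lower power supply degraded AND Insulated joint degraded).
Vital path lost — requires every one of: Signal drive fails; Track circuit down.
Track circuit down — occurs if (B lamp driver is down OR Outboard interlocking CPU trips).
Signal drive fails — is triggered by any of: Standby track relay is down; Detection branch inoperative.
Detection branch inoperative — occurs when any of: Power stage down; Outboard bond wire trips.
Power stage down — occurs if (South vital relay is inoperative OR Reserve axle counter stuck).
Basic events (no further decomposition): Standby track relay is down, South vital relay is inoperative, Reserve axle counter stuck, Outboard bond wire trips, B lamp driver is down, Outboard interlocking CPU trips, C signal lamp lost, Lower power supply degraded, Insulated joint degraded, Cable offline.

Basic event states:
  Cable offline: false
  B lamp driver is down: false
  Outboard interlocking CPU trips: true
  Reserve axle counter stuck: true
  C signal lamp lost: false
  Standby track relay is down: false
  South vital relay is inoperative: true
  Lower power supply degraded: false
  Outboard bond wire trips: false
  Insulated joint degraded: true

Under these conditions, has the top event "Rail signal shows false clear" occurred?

Power stage down [OR]: South vital relay is inoperative=occurs, Reserve axle counter stuck=occurs → at least one input occurs → occurs.
Detection branch inoperative [OR]: Power stage down=occurs, Outboard bond wire trips=not → at least one input occurs → occurs.
Signal drive fails [OR]: Standby track relay is down=not, Detection branch inoperative=occurs → at least one input occurs → occurs.
Track circuit down [OR]: B lamp driver is down=not, Outboard interlocking CPU trips=occurs → at least one input occurs → occurs.
Vital path lost [AND]: Signal drive fails=occurs, Track circuit down=occurs → all inputs occur → occurs.
Interlocking logic unavailable [AND]: C signal lamp lost=not, Lower power supply degraded=not, Insulated joint degraded=occurs → not all inputs occur → does not occur.
Power stage 2 lost [OR]: Interlocking logic unavailable=not, Cable offline=not → no input occurs → does not occur.
Rail signal shows false clear [OR]: Vital path lost=occurs, Power stage 2 lost=not → at least one input occurs → occurs.

Yes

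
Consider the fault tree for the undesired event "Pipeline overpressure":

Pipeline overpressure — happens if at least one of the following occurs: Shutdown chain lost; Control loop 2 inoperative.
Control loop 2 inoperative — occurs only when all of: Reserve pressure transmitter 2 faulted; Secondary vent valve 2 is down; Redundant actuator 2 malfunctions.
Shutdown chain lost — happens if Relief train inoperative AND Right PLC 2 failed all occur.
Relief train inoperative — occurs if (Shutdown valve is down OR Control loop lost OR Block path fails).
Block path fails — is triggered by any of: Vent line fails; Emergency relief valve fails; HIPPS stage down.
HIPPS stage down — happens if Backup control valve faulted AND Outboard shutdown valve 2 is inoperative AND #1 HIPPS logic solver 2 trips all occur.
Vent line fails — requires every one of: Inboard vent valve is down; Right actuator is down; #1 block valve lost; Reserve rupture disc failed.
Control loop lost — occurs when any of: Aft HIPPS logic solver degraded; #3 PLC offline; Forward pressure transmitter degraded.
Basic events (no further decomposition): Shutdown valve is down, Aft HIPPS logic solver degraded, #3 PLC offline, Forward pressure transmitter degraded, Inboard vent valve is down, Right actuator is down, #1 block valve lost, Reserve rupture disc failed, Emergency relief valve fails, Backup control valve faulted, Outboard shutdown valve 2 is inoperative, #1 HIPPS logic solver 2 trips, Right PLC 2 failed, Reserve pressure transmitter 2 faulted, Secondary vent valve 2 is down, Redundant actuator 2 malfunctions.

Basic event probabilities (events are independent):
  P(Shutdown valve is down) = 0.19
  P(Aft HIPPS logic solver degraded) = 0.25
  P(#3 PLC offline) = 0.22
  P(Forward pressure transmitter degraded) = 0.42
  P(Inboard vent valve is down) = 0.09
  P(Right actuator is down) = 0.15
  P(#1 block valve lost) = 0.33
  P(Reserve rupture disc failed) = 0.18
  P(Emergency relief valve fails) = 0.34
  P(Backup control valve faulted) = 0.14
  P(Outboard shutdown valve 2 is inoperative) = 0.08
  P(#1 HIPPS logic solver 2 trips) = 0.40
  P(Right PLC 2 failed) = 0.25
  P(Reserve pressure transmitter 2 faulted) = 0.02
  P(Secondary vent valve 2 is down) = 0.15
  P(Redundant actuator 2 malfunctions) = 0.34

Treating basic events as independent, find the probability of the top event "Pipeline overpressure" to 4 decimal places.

0.2057

P(Control loop lost) [OR] = 1 − (1−0.25) × (1−0.22) × (1−0.42) = 0.660700
P(Vent line fails) [AND] = 0.09 × 0.15 × 0.33 × 0.18 = 0.000802
P(HIPPS stage down) [AND] = 0.14 × 0.08 × 0.40 = 0.004480
P(Block path fails) [OR] = 1 − (1−0.000802) × (1−0.34) × (1−0.004480) = 0.343484
P(Relief train inoperative) [OR] = 1 − (1−0.19) × (1−0.660700) × (1−0.343484) = 0.819568
P(Shutdown chain lost) [AND] = 0.819568 × 0.25 = 0.204892
P(Control loop 2 inoperative) [AND] = 0.02 × 0.15 × 0.34 = 0.001020
P(Pipeline overpressure) [OR] = 1 − (1−0.204892) × (1−0.001020) = 0.205703
Rounded to 4 decimal places: P(Pipeline overpressure) ≈ 0.2057.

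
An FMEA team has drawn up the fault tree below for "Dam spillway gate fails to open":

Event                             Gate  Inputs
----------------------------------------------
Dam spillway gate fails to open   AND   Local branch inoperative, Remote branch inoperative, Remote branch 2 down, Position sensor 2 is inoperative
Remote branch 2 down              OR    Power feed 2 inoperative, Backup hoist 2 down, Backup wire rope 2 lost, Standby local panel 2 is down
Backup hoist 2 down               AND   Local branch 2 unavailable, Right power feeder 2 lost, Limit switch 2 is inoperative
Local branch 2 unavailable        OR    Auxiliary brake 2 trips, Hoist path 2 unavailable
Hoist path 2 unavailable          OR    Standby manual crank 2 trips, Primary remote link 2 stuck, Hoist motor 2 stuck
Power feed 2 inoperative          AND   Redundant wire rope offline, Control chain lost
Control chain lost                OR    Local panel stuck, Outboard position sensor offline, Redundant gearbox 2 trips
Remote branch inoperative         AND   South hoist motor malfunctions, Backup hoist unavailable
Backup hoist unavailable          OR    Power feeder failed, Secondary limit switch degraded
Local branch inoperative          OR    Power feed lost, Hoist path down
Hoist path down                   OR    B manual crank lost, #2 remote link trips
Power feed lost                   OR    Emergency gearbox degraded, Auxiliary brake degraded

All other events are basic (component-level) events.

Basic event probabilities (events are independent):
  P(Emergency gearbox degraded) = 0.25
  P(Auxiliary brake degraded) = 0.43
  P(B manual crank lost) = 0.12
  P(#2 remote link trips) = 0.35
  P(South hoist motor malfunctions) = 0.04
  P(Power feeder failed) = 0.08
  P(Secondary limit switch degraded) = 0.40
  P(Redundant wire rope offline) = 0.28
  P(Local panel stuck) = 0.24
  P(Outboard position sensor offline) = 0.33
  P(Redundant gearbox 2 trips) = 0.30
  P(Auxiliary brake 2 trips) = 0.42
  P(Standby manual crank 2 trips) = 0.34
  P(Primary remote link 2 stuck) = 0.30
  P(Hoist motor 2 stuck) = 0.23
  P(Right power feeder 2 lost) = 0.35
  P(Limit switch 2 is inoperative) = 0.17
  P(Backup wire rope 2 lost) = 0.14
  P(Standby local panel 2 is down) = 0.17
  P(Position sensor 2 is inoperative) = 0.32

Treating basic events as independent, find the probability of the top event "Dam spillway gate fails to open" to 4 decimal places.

P(Power feed lost) [OR] = 1 − (1−0.25) × (1−0.43) = 0.572500
P(Hoist path down) [OR] = 1 − (1−0.12) × (1−0.35) = 0.428000
P(Local branch inoperative) [OR] = 1 − (1−0.572500) × (1−0.428000) = 0.755470
P(Backup hoist unavailable) [OR] = 1 − (1−0.08) × (1−0.40) = 0.448000
P(Remote branch inoperative) [AND] = 0.04 × 0.448000 = 0.017920
P(Control chain lost) [OR] = 1 − (1−0.24) × (1−0.33) × (1−0.30) = 0.643560
P(Power feed 2 inoperative) [AND] = 0.28 × 0.643560 = 0.180197
P(Hoist path 2 unavailable) [OR] = 1 − (1−0.34) × (1−0.30) × (1−0.23) = 0.644260
P(Local branch 2 unavailable) [OR] = 1 − (1−0.42) × (1−0.644260) = 0.793671
P(Backup hoist 2 down) [AND] = 0.793671 × 0.35 × 0.17 = 0.047223
P(Remote branch 2 down) [OR] = 1 − (1−0.180197) × (1−0.047223) × (1−0.14) × (1−0.17) = 0.442458
P(Dam spillway gate fails to open) [AND] = 0.755470 × 0.017920 × 0.442458 × 0.32 = 0.001917
Rounded to 4 decimal places: P(Dam spillway gate fails to open) ≈ 0.0019.

0.0019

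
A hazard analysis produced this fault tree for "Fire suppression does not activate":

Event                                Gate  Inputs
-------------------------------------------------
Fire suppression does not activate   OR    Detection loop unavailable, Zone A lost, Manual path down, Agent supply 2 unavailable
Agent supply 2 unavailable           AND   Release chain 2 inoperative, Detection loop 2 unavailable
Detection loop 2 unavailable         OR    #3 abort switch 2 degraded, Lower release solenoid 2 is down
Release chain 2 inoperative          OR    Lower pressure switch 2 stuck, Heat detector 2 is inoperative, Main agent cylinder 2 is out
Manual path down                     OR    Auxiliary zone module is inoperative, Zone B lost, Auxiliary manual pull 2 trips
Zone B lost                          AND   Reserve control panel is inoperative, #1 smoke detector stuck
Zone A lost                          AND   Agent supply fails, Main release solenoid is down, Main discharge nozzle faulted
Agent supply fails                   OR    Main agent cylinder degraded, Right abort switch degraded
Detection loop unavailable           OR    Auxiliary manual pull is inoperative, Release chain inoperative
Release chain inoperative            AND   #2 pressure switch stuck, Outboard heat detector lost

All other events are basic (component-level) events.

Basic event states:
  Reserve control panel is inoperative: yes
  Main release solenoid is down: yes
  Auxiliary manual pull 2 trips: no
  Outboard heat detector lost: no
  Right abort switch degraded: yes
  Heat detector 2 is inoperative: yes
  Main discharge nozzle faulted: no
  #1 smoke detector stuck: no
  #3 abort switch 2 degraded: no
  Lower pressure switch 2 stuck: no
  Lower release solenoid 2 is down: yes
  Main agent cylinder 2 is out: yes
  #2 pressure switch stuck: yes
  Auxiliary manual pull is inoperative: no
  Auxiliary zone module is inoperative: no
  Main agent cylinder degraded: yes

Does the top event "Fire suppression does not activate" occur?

Release chain inoperative [AND]: #2 pressure switch stuck=occurs, Outboard heat detector lost=not → not all inputs occur → does not occur.
Detection loop unavailable [OR]: Auxiliary manual pull is inoperative=not, Release chain inoperative=not → no input occurs → does not occur.
Agent supply fails [OR]: Main agent cylinder degraded=occurs, Right abort switch degraded=occurs → at least one input occurs → occurs.
Zone A lost [AND]: Agent supply fails=occurs, Main release solenoid is down=occurs, Main discharge nozzle faulted=not → not all inputs occur → does not occur.
Zone B lost [AND]: Reserve control panel is inoperative=occurs, #1 smoke detector stuck=not → not all inputs occur → does not occur.
Manual path down [OR]: Auxiliary zone module is inoperative=not, Zone B lost=not, Auxiliary manual pull 2 trips=not → no input occurs → does not occur.
Release chain 2 inoperative [OR]: Lower pressure switch 2 stuck=not, Heat detector 2 is inoperative=occurs, Main agent cylinder 2 is out=occurs → at least one input occurs → occurs.
Detection loop 2 unavailable [OR]: #3 abort switch 2 degraded=not, Lower release solenoid 2 is down=occurs → at least one input occurs → occurs.
Agent supply 2 unavailable [AND]: Release chain 2 inoperative=occurs, Detection loop 2 unavailable=occurs → all inputs occur → occurs.
Fire suppression does not activate [OR]: Detection loop unavailable=not, Zone A lost=not, Manual path down=not, Agent supply 2 unavailable=occurs → at least one input occurs → occurs.

Yes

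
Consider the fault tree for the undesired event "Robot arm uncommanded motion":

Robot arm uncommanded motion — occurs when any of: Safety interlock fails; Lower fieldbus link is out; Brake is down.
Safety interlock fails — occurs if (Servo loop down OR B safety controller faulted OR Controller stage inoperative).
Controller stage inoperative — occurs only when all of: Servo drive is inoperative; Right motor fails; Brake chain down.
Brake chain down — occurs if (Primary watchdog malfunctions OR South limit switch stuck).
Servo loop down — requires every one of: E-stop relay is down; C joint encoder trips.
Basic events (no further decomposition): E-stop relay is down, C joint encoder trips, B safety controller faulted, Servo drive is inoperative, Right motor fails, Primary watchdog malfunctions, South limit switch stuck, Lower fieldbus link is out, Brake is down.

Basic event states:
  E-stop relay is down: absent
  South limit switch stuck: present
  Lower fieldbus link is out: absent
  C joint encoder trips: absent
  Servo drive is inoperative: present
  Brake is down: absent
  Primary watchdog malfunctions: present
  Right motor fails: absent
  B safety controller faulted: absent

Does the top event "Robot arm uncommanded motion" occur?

Servo loop down [AND]: E-stop relay is down=not, C joint encoder trips=not → not all inputs occur → does not occur.
Brake chain down [OR]: Primary watchdog malfunctions=occurs, South limit switch stuck=occurs → at least one input occurs → occurs.
Controller stage inoperative [AND]: Servo drive is inoperative=occurs, Right motor fails=not, Brake chain down=occurs → not all inputs occur → does not occur.
Safety interlock fails [OR]: Servo loop down=not, B safety controller faulted=not, Controller stage inoperative=not → no input occurs → does not occur.
Robot arm uncommanded motion [OR]: Safety interlock fails=not, Lower fieldbus link is out=not, Brake is down=not → no input occurs → does not occur.

No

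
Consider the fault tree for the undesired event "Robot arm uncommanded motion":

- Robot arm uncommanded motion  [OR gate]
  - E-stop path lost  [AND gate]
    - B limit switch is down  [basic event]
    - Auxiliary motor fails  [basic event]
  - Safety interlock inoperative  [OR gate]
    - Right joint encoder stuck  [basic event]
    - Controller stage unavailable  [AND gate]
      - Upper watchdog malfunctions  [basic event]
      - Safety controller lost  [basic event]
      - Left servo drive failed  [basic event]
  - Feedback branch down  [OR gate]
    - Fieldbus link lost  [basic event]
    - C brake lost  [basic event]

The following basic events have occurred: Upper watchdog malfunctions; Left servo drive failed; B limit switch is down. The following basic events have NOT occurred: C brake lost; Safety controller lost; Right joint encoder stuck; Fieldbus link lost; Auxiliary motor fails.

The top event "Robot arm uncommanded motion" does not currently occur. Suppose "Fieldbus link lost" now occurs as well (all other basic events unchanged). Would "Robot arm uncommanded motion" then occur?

Counterfactual: set "Fieldbus link lost" to occurred.
E-stop path lost [AND]: B limit switch is down=occurs, Auxiliary motor fails=not → not all inputs occur → does not occur.
Controller stage unavailable [AND]: Upper watchdog malfunctions=occurs, Safety controller lost=not, Left servo drive failed=occurs → not all inputs occur → does not occur.
Safety interlock inoperative [OR]: Right joint encoder stuck=not, Controller stage unavailable=not → no input occurs → does not occur.
Feedback branch down [OR]: Fieldbus link lost=occurs, C brake lost=not → at least one input occurs → occurs.
Robot arm uncommanded motion [OR]: E-stop path lost=not, Safety interlock inoperative=not, Feedback branch down=occurs → at least one input occurs → occurs.

Yes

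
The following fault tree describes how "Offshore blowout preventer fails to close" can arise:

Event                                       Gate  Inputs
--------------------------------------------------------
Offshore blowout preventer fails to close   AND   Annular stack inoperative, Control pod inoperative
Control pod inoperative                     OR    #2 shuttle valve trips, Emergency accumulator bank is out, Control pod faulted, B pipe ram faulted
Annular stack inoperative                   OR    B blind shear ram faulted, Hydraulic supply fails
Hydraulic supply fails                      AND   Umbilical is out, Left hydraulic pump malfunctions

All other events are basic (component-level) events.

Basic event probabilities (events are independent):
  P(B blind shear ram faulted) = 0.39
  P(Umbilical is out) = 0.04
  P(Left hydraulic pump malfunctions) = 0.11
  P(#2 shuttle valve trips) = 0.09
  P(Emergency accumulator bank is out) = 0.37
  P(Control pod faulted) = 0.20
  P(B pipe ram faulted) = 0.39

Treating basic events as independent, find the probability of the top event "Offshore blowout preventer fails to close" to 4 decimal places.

P(Hydraulic supply fails) [AND] = 0.04 × 0.11 = 0.004400
P(Annular stack inoperative) [OR] = 1 − (1−0.39) × (1−0.004400) = 0.392684
P(Control pod inoperative) [OR] = 1 − (1−0.09) × (1−0.37) × (1−0.20) × (1−0.39) = 0.720230
P(Offshore blowout preventer fails to close) [AND] = 0.392684 × 0.720230 = 0.282823
Rounded to 4 decimal places: P(Offshore blowout preventer fails to close) ≈ 0.2828.

0.2828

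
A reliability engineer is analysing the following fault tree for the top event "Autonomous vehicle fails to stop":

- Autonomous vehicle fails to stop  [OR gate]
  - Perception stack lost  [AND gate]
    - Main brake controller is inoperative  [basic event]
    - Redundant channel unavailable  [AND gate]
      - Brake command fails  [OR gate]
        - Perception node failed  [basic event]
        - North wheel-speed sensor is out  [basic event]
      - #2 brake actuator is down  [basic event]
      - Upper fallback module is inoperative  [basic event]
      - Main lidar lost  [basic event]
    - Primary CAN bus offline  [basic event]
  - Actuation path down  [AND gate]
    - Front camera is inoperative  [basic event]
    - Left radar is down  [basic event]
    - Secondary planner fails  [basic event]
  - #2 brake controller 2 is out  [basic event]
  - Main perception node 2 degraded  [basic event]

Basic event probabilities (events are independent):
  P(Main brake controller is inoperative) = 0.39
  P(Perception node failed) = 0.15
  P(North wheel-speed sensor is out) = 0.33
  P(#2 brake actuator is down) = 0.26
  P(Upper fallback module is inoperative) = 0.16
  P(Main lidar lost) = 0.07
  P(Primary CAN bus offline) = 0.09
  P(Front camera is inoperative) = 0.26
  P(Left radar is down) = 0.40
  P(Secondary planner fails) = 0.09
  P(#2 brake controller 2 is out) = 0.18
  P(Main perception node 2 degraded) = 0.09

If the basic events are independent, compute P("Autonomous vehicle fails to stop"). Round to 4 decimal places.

P(Brake command fails) [OR] = 1 − (1−0.15) × (1−0.33) = 0.430500
P(Redundant channel unavailable) [AND] = 0.430500 × 0.26 × 0.16 × 0.07 = 0.001254
P(Perception stack lost) [AND] = 0.39 × 0.001254 × 0.09 = 0.000044
P(Actuation path down) [AND] = 0.26 × 0.40 × 0.09 = 0.009360
P(Autonomous vehicle fails to stop) [OR] = 1 − (1−0.000044) × (1−0.009360) × (1−0.18) × (1−0.09) = 0.260817
Rounded to 4 decimal places: P(Autonomous vehicle fails to stop) ≈ 0.2608.

0.2608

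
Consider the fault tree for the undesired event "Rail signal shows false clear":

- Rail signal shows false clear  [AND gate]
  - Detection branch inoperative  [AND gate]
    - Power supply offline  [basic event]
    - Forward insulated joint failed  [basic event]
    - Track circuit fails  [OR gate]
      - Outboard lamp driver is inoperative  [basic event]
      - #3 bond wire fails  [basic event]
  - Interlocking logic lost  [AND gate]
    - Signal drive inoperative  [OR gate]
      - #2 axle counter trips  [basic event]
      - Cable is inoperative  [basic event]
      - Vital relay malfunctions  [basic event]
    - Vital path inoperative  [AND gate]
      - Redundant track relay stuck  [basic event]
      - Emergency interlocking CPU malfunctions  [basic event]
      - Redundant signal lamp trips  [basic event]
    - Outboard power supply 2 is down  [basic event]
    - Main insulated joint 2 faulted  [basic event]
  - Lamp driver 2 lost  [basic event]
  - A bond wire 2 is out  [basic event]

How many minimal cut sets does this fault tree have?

6

Track circuit fails [OR]: union of children's cut sets → 2 cut set(s).
Detection branch inoperative [AND]: one cut set from each child combined → 1 × 1 × 2 = 2 cut set(s).
Signal drive inoperative [OR]: union of children's cut sets → 3 cut set(s).
Vital path inoperative [AND]: one cut set from each child combined → 1 × 1 × 1 = 1 cut set(s).
Interlocking logic lost [AND]: one cut set from each child combined → 3 × 1 × 1 × 1 = 3 cut set(s).
Rail signal shows false clear [AND]: one cut set from each child combined → 2 × 3 × 1 × 1 = 6 cut set(s).
Minimal cut sets: {#2 axle counter trips, A bond wire 2 is out, Emergency interlocking CPU malfunctions, Forward insulated joint failed, Lamp driver 2 lost, Main insulated joint 2 faulted, Outboard lamp driver is inoperative, Outboard power supply 2 is down, Power supply offline, Redundant signal lamp trips, Redundant track relay stuck}; {A bond wire 2 is out, Cable is inoperative, Emergency interlocking CPU malfunctions, Forward insulated joint failed, Lamp driver 2 lost, Main insulated joint 2 faulted, Outboard lamp driver is inoperative, Outboard power supply 2 is down, Power supply offline, Redundant signal lamp trips, Redundant track relay stuck}; {A bond wire 2 is out, Emergency interlocking CPU malfunctions, Forward insulated joint failed, Lamp driver 2 lost, Main insulated joint 2 faulted, Outboard lamp driver is inoperative, Outboard power supply 2 is down, Power supply offline, Redundant signal lamp trips, Redundant track relay stuck, Vital relay malfunctions}; {#2 axle counter trips, #3 bond wire fails, A bond wire 2 is out, Emergency interlocking CPU malfunctions, Forward insulated joint failed, Lamp driver 2 lost, Main insulated joint 2 faulted, Outboard power supply 2 is down, Power supply offline, Redundant signal lamp trips, Redundant track relay stuck}; {#3 bond wire fails, A bond wire 2 is out, Cable is inoperative, Emergency interlocking CPU malfunctions, Forward insulated joint failed, Lamp driver 2 lost, Main insulated joint 2 faulted, Outboard power supply 2 is down, Power supply offline, Redundant signal lamp trips, Redundant track relay stuck}; {#3 bond wire fails, A bond wire 2 is out, Emergency interlocking CPU malfunctions, Forward insulated joint failed, Lamp driver 2 lost, Main insulated joint 2 faulted, Outboard power supply 2 is down, Power supply offline, Redundant signal lamp trips, Redundant track relay stuck, Vital relay malfunctions}.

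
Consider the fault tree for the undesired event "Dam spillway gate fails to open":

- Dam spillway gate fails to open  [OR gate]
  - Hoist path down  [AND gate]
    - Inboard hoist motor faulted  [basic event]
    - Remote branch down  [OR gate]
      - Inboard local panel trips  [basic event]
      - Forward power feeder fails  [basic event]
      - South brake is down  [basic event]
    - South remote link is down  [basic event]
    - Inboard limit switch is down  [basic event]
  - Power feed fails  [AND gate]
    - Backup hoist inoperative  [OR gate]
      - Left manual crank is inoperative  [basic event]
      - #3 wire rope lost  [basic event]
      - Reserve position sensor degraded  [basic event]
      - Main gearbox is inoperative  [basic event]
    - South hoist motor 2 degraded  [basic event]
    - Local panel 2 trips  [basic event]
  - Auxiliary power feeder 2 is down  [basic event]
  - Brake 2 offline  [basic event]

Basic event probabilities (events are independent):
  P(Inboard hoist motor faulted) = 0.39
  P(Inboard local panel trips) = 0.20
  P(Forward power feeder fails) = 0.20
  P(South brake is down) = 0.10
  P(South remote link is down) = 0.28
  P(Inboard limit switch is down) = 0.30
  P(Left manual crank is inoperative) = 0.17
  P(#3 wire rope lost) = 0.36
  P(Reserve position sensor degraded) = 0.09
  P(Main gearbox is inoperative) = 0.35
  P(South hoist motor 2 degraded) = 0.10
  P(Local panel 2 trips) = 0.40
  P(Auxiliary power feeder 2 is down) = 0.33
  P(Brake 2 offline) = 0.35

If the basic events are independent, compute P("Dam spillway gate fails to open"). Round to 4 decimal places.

P(Remote branch down) [OR] = 1 − (1−0.20) × (1−0.20) × (1−0.10) = 0.424000
P(Hoist path down) [AND] = 0.39 × 0.424000 × 0.28 × 0.30 = 0.013890
P(Backup hoist inoperative) [OR] = 1 − (1−0.17) × (1−0.36) × (1−0.09) × (1−0.35) = 0.685795
P(Power feed fails) [AND] = 0.685795 × 0.10 × 0.40 = 0.027432
P(Dam spillway gate fails to open) [OR] = 1 − (1−0.013890) × (1−0.027432) × (1−0.33) × (1−0.35) = 0.582330
Rounded to 4 decimal places: P(Dam spillway gate fails to open) ≈ 0.5823.

0.5823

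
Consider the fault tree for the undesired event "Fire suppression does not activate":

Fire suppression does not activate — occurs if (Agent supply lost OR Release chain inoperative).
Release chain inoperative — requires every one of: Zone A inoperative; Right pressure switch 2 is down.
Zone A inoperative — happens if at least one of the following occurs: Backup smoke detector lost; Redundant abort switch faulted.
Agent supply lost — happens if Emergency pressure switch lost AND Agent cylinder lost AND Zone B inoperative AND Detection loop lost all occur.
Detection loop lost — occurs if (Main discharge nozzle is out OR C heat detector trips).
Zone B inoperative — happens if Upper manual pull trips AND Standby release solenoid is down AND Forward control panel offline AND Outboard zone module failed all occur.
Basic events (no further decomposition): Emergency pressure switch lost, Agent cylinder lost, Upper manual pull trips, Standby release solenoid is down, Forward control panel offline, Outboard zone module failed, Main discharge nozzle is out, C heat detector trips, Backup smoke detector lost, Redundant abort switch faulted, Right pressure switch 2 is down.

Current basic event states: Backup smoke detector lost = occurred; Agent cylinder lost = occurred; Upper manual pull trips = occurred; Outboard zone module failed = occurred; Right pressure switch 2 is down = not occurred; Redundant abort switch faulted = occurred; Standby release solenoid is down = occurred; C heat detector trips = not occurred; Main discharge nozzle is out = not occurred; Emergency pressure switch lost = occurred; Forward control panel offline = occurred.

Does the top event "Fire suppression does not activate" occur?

Zone B inoperative [AND]: Upper manual pull trips=occurs, Standby release solenoid is down=occurs, Forward control panel offline=occurs, Outboard zone module failed=occurs → all inputs occur → occurs.
Detection loop lost [OR]: Main discharge nozzle is out=not, C heat detector trips=not → no input occurs → does not occur.
Agent supply lost [AND]: Emergency pressure switch lost=occurs, Agent cylinder lost=occurs, Zone B inoperative=occurs, Detection loop lost=not → not all inputs occur → does not occur.
Zone A inoperative [OR]: Backup smoke detector lost=occurs, Redundant abort switch faulted=occurs → at least one input occurs → occurs.
Release chain inoperative [AND]: Zone A inoperative=occurs, Right pressure switch 2 is down=not → not all inputs occur → does not occur.
Fire suppression does not activate [OR]: Agent supply lost=not, Release chain inoperative=not → no input occurs → does not occur.

No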